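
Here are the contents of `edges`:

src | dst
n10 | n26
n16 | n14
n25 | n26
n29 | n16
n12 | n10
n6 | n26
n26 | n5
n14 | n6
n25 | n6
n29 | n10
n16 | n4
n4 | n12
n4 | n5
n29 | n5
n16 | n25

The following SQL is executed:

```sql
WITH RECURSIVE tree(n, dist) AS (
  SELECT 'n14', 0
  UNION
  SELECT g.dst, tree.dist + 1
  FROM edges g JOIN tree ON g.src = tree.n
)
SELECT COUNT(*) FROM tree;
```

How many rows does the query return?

Base: (n14, dist=0).
Iteration 1: edges from {n14} -> (n6, dist=1).
Iteration 2: edges from {n6} -> (n26, dist=2).
Iteration 3: edges from {n26} -> (n5, dist=3).
Iteration 4: no outgoing edges from {n5}; recursion stops.
Total rows emitted: 4.

4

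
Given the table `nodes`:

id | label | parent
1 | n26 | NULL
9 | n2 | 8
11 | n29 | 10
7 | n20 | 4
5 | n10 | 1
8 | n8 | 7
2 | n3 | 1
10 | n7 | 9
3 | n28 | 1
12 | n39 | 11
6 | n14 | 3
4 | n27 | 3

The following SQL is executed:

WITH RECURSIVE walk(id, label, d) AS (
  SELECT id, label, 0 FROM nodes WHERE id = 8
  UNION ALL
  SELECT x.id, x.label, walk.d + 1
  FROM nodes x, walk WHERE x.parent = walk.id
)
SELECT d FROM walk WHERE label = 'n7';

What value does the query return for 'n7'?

2

Base: id=8 (n8) at d 0.
Iteration 1: rows with parent in {8} -> n2 (id 9, d 1).
Iteration 2: rows with parent in {9} -> n7 (id 10, d 2).
Iteration 3: rows with parent in {10} -> n29 (id 11, d 3).
Iteration 4: rows with parent in {11} -> n39 (id 12, d 4).
Iteration 5: no rows with parent in {12}; recursion stops.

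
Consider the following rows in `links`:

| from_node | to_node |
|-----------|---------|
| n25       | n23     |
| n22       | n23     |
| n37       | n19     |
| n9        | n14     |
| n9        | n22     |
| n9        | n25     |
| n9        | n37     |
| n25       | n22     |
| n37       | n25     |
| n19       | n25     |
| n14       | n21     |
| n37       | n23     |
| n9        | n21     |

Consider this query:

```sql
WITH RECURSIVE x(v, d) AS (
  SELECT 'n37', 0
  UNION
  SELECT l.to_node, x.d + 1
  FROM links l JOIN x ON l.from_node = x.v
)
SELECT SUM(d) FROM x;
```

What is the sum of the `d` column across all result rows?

19

Base: (n37, d=0).
Iteration 1: edges from {n37} -> (n19, d=1), (n23, d=1), (n25, d=1).
Iteration 2: edges from {n19,n23,n25} -> (n22, d=2), (n23, d=2), (n25, d=2).
Iteration 3: edges from {n22,n23,n25} -> (n22, d=3), (n23, d=3). [UNION drops 1 duplicate row(s)]
Iteration 4: edges from {n22,n23} -> (n23, d=4).
Iteration 5: no outgoing edges from {n23}; recursion stops.
SUM(d) = 0 + 1 + 1 + 1 + 2 + 2 + 2 + 3 + 3 + 4 = 19.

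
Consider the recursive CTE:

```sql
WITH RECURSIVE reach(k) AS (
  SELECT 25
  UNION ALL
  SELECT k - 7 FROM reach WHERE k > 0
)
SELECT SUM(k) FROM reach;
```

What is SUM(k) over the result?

55

Base: k=25.
Iteration 1: 25 > 0 holds -> k = 25 - 7 = 18.
Iteration 2: 18 > 0 holds -> k = 18 - 7 = 11.
Iteration 3: 11 > 0 holds -> k = 11 - 7 = 4.
Iteration 4: 4 > 0 holds -> k = 4 - 7 = -3.
Iteration 5: -3 > 0 fails; recursion stops.
SUM(k) = 25 + 18 + 11 + 4 + -3 = 55.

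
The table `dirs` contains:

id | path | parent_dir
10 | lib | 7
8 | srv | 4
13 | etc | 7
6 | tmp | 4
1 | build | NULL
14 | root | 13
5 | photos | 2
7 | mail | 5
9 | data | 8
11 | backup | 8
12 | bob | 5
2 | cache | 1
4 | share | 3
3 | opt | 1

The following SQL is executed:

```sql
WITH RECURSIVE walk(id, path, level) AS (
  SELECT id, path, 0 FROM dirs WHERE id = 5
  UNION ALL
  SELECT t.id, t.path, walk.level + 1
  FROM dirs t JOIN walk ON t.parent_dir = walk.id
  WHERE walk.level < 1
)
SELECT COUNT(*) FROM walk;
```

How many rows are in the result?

Base: id=5 (photos) at level 0.
Iteration 1: rows with parent_dir in {5} -> mail (id 7, level 1), bob (id 12, level 1).
Iteration 2: level < 1 fails for all current rows; recursion stops.
Total rows emitted: 3.

3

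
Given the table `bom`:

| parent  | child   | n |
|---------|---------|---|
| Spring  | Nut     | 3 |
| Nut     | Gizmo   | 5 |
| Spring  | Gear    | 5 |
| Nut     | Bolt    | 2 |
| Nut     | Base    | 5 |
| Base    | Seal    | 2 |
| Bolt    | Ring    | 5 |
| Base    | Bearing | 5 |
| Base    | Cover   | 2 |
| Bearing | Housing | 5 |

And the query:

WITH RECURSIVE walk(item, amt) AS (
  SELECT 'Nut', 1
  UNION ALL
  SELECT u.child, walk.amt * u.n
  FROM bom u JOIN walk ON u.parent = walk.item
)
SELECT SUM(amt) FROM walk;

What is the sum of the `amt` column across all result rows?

193

Base: (Nut, amt=1).
Iteration 1: components of {Nut} -> Base = 1*5 = 5, Bolt = 1*2 = 2, Gizmo = 1*5 = 5.
Iteration 2: components of {Base,Bolt,Gizmo} -> Bearing = 5*5 = 25, Cover = 5*2 = 10, Ring = 2*5 = 10, Seal = 5*2 = 10.
Iteration 3: components of {Bearing,Cover,Ring,Seal} -> Housing = 25*5 = 125.
Iteration 4: no further components; recursion stops.
SUM(amt) = 1 + 5 + 2 + 5 + 10 + 10 + 25 + 10 + 125 = 193.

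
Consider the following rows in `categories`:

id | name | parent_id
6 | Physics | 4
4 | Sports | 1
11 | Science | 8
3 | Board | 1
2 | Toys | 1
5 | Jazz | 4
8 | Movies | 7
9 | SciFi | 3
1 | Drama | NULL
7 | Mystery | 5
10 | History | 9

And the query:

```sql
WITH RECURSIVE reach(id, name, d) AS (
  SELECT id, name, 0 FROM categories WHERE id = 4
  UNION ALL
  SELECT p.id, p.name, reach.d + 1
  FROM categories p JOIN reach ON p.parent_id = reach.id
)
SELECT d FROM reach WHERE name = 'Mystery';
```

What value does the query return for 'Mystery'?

Base: id=4 (Sports) at d 0.
Iteration 1: rows with parent_id in {4} -> Jazz (id 5, d 1), Physics (id 6, d 1).
Iteration 2: rows with parent_id in {5,6} -> Mystery (id 7, d 2).
Iteration 3: rows with parent_id in {7} -> Movies (id 8, d 3).
Iteration 4: rows with parent_id in {8} -> Science (id 11, d 4).
Iteration 5: no rows with parent_id in {11}; recursion stops.

2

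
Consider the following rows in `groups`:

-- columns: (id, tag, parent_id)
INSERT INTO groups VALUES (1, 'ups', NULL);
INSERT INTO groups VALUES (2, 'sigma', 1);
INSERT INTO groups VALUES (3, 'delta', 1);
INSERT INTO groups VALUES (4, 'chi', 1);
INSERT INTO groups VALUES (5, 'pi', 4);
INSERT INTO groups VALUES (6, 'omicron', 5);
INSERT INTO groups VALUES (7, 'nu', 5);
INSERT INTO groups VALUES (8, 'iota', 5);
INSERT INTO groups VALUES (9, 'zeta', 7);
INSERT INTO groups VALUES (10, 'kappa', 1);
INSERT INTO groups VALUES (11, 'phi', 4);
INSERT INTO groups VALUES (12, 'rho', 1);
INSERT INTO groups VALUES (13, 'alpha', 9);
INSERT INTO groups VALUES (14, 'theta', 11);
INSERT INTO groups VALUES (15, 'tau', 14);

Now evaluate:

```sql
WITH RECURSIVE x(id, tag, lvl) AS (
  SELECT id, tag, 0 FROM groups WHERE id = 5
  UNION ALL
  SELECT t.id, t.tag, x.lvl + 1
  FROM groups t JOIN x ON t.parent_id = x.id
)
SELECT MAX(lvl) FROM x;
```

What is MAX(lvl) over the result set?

3

Base: id=5 (pi) at lvl 0.
Iteration 1: rows with parent_id in {5} -> omicron (id 6, lvl 1), nu (id 7, lvl 1), iota (id 8, lvl 1).
Iteration 2: rows with parent_id in {6,7,8} -> zeta (id 9, lvl 2).
Iteration 3: rows with parent_id in {9} -> alpha (id 13, lvl 3).
Iteration 4: no rows with parent_id in {13}; recursion stops.
lvl values: 0, 1, 1, 1, 2, 3; the maximum is 3.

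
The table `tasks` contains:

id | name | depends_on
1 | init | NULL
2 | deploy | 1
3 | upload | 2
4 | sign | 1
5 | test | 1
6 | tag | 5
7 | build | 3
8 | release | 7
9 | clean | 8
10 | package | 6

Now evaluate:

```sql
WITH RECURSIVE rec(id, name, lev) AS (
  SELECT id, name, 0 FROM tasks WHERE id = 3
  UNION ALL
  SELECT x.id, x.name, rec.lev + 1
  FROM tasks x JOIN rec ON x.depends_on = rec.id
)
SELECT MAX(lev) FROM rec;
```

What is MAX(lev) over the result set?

3

Base: id=3 (upload) at lev 0.
Iteration 1: rows with depends_on in {3} -> build (id 7, lev 1).
Iteration 2: rows with depends_on in {7} -> release (id 8, lev 2).
Iteration 3: rows with depends_on in {8} -> clean (id 9, lev 3).
Iteration 4: no rows with depends_on in {9}; recursion stops.
lev values: 0, 1, 2, 3; the maximum is 3.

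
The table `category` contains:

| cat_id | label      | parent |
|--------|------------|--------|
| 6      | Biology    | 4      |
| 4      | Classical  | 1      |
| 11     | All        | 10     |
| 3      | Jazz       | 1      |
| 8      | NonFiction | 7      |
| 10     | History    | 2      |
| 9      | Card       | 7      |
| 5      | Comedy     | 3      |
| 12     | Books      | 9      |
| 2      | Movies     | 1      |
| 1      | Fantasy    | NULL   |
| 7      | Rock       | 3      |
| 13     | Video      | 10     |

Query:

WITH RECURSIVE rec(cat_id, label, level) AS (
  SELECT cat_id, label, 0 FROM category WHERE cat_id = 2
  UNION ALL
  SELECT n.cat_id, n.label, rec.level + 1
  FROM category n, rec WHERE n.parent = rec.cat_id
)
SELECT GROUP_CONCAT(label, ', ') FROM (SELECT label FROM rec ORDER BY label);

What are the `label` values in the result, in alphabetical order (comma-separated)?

Base: cat_id=2 (Movies) at level 0.
Iteration 1: rows with parent in {2} -> History (id 10, level 1).
Iteration 2: rows with parent in {10} -> All (id 11, level 2), Video (id 13, level 2).
Iteration 3: no rows with parent in {11,13}; recursion stops.

All, History, Movies, Video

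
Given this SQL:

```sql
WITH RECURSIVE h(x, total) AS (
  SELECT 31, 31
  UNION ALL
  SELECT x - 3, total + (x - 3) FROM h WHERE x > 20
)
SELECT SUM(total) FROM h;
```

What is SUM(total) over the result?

Base: x=31, total=31.
Iteration 1: 31 > 20 holds -> x = 31 - 3 = 28, total = 31 + 28 = 59.
Iteration 2: 28 > 20 holds -> x = 28 - 3 = 25, total = 59 + 25 = 84.
Iteration 3: 25 > 20 holds -> x = 25 - 3 = 22, total = 84 + 22 = 106.
Iteration 4: 22 > 20 holds -> x = 22 - 3 = 19, total = 106 + 19 = 125.
Iteration 5: 19 > 20 fails; recursion stops.
SUM(total) = 31 + 59 + 84 + 106 + 125 = 405.

405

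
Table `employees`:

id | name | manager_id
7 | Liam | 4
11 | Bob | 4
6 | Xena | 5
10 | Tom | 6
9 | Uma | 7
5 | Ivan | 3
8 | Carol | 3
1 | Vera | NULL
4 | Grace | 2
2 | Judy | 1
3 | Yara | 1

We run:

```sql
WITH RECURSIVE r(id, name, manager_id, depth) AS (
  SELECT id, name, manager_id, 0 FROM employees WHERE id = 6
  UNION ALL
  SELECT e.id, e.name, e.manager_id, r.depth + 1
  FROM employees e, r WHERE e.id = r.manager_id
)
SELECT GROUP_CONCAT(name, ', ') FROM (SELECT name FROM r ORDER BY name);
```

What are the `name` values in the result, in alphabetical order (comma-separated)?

Ivan, Vera, Xena, Yara

Base: id=6 (Xena), manager_id=5, depth 0.
Iteration 1: join on id=5 -> Ivan (id 5, manager_id=3, depth 1).
Iteration 2: join on id=3 -> Yara (id 3, manager_id=1, depth 2).
Iteration 3: join on id=1 -> Vera (id 1, manager_id=NULL, depth 3).
Iteration 4: manager_id is NULL; no match; recursion stops.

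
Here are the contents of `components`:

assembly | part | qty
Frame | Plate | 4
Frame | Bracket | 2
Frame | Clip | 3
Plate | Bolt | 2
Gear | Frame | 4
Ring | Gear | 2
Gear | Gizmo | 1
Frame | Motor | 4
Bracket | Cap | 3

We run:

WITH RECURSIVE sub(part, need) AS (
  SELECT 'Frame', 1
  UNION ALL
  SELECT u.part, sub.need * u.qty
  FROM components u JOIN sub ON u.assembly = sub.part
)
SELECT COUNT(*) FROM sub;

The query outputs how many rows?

7

Base: (Frame, need=1).
Iteration 1: components of {Frame} -> Bracket = 1*2 = 2, Clip = 1*3 = 3, Motor = 1*4 = 4, Plate = 1*4 = 4.
Iteration 2: components of {Bracket,Clip,Motor,Plate} -> Bolt = 4*2 = 8, Cap = 2*3 = 6.
Iteration 3: no further components; recursion stops.
Total rows emitted: 7.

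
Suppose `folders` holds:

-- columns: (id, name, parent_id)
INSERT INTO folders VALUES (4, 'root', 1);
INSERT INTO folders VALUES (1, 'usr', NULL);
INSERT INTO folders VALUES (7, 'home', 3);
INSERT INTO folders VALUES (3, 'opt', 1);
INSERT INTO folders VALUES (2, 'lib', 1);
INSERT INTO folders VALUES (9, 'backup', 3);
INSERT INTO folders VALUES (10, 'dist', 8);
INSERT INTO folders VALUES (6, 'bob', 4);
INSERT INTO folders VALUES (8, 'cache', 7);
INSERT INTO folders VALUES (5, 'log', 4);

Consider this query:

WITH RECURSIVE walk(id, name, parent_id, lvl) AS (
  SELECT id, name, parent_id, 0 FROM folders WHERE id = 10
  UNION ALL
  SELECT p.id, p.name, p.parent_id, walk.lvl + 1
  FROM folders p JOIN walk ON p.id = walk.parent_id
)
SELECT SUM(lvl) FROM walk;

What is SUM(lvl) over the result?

10

Base: id=10 (dist), parent_id=8, lvl 0.
Iteration 1: join on id=8 -> cache (id 8, parent_id=7, lvl 1).
Iteration 2: join on id=7 -> home (id 7, parent_id=3, lvl 2).
Iteration 3: join on id=3 -> opt (id 3, parent_id=1, lvl 3).
Iteration 4: join on id=1 -> usr (id 1, parent_id=NULL, lvl 4).
Iteration 5: parent_id is NULL; no match; recursion stops.
SUM(lvl) = 0 + 1 + 2 + 3 + 4 = 10.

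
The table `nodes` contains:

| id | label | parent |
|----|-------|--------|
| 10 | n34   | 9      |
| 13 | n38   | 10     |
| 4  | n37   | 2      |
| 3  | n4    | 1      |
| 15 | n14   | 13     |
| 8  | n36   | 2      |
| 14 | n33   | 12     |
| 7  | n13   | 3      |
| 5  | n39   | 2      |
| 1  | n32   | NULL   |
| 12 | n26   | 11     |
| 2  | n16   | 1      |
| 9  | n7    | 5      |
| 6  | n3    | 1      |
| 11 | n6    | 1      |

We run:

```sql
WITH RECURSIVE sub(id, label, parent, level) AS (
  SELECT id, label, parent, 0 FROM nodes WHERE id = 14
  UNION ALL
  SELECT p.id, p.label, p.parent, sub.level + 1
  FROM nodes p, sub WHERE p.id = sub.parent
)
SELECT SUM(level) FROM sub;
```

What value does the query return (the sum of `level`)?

6

Base: id=14 (n33), parent=12, level 0.
Iteration 1: join on id=12 -> n26 (id 12, parent=11, level 1).
Iteration 2: join on id=11 -> n6 (id 11, parent=1, level 2).
Iteration 3: join on id=1 -> n32 (id 1, parent=NULL, level 3).
Iteration 4: parent is NULL; no match; recursion stops.
SUM(level) = 0 + 1 + 2 + 3 = 6.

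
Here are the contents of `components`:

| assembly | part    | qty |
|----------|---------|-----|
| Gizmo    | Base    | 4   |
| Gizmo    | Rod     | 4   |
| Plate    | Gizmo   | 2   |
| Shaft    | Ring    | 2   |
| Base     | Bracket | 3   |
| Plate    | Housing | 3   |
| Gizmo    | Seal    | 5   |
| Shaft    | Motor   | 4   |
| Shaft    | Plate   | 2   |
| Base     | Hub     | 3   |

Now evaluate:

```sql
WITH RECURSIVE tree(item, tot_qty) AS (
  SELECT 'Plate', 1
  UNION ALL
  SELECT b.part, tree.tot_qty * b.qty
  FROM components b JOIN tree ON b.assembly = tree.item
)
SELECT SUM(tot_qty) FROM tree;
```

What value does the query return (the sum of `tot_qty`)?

80

Base: (Plate, tot_qty=1).
Iteration 1: components of {Plate} -> Gizmo = 1*2 = 2, Housing = 1*3 = 3.
Iteration 2: components of {Gizmo,Housing} -> Base = 2*4 = 8, Rod = 2*4 = 8, Seal = 2*5 = 10.
Iteration 3: components of {Base,Rod,Seal} -> Bracket = 8*3 = 24, Hub = 8*3 = 24.
Iteration 4: no further components; recursion stops.
SUM(tot_qty) = 1 + 2 + 3 + 8 + 8 + 10 + 24 + 24 = 80.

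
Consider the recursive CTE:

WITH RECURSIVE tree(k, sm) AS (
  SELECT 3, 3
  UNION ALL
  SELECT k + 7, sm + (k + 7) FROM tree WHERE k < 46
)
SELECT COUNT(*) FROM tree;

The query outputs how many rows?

Base: k=3, sm=3.
Iteration 1: 3 < 46 holds -> k = 3 + 7 = 10, sm = 3 + 10 = 13.
Iteration 2: 10 < 46 holds -> k = 10 + 7 = 17, sm = 13 + 17 = 30.
Iteration 3: 17 < 46 holds -> k = 17 + 7 = 24, sm = 30 + 24 = 54.
Iteration 4: 24 < 46 holds -> k = 24 + 7 = 31, sm = 54 + 31 = 85.
Iteration 5: 31 < 46 holds -> k = 31 + 7 = 38, sm = 85 + 38 = 123.
Iteration 6: 38 < 46 holds -> k = 38 + 7 = 45, sm = 123 + 45 = 168.
Iteration 7: 45 < 46 holds -> k = 45 + 7 = 52, sm = 168 + 52 = 220.
Iteration 8: 52 < 46 fails; recursion stops.
Total rows emitted: 8.

8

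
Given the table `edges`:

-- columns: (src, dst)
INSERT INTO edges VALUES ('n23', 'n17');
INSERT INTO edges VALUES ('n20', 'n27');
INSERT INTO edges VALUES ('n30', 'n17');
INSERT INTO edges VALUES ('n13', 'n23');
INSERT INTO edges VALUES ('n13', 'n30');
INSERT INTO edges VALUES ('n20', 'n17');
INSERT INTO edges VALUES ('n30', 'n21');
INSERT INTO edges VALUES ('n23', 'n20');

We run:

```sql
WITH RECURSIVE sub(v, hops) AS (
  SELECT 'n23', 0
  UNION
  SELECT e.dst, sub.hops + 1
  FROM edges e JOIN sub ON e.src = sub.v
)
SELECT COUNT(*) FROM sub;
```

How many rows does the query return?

Base: (n23, hops=0).
Iteration 1: edges from {n23} -> (n17, hops=1), (n20, hops=1).
Iteration 2: edges from {n17,n20} -> (n17, hops=2), (n27, hops=2).
Iteration 3: no outgoing edges from {n17,n27}; recursion stops.
Total rows emitted: 5.

5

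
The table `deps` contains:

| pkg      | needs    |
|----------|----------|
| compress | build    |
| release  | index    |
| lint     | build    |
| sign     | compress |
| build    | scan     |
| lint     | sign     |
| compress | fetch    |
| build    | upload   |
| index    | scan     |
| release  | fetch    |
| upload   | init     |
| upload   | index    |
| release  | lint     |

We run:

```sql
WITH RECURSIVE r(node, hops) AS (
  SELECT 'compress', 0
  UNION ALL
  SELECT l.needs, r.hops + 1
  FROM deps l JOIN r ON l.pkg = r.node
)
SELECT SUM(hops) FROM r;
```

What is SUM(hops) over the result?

Base: (compress, hops=0).
Iteration 1: edges from {compress} -> (build, hops=1), (fetch, hops=1).
Iteration 2: edges from {build,fetch} -> (scan, hops=2), (upload, hops=2).
Iteration 3: edges from {scan,upload} -> (index, hops=3), (init, hops=3).
Iteration 4: edges from {index,init} -> (scan, hops=4).
Iteration 5: no outgoing edges from {scan}; recursion stops.
SUM(hops) = 0 + 1 + 1 + 2 + 2 + 3 + 3 + 4 = 16.

16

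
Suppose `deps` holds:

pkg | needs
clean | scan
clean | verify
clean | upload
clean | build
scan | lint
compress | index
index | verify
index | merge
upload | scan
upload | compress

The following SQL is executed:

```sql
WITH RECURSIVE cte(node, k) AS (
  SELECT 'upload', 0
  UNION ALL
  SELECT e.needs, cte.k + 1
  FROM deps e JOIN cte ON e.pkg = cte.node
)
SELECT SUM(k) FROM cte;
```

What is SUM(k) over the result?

12

Base: (upload, k=0).
Iteration 1: edges from {upload} -> (compress, k=1), (scan, k=1).
Iteration 2: edges from {compress,scan} -> (index, k=2), (lint, k=2).
Iteration 3: edges from {index,lint} -> (merge, k=3), (verify, k=3).
Iteration 4: no outgoing edges from {merge,verify}; recursion stops.
SUM(k) = 0 + 1 + 1 + 2 + 2 + 3 + 3 = 12.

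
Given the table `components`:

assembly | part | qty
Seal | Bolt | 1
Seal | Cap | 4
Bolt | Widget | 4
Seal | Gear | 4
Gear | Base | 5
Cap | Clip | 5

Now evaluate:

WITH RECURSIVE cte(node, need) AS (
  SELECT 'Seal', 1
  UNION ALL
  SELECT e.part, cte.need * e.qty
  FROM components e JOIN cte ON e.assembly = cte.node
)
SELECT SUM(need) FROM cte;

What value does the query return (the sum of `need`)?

54

Base: (Seal, need=1).
Iteration 1: components of {Seal} -> Bolt = 1*1 = 1, Cap = 1*4 = 4, Gear = 1*4 = 4.
Iteration 2: components of {Bolt,Cap,Gear} -> Base = 4*5 = 20, Clip = 4*5 = 20, Widget = 1*4 = 4.
Iteration 3: no further components; recursion stops.
SUM(need) = 1 + 1 + 4 + 4 + 4 + 20 + 20 = 54.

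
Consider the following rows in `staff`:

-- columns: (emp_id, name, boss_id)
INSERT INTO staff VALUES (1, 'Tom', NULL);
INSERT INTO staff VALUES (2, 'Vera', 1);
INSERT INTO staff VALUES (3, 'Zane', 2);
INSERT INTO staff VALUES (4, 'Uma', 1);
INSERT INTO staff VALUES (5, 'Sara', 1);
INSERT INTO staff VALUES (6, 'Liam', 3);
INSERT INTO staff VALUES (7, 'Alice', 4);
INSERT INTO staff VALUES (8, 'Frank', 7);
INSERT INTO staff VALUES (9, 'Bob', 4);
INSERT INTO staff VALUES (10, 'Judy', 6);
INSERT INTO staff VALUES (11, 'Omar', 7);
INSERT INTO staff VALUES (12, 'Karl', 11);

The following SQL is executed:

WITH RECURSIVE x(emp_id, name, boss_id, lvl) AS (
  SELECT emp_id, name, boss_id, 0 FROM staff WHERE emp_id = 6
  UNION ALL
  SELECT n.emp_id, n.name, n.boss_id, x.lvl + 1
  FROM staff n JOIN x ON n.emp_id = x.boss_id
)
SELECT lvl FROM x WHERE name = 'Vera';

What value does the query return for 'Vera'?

Base: emp_id=6 (Liam), boss_id=3, lvl 0.
Iteration 1: join on emp_id=3 -> Zane (id 3, boss_id=2, lvl 1).
Iteration 2: join on emp_id=2 -> Vera (id 2, boss_id=1, lvl 2).
Iteration 3: join on emp_id=1 -> Tom (id 1, boss_id=NULL, lvl 3).
Iteration 4: boss_id is NULL; no match; recursion stops.

2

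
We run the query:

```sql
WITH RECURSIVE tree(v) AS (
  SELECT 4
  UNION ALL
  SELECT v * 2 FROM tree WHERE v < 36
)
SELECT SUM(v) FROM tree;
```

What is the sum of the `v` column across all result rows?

Base: v=4.
Iteration 1: 4 < 36 holds -> v = 4 * 2 = 8.
Iteration 2: 8 < 36 holds -> v = 8 * 2 = 16.
Iteration 3: 16 < 36 holds -> v = 16 * 2 = 32.
Iteration 4: 32 < 36 holds -> v = 32 * 2 = 64.
Iteration 5: 64 < 36 fails; recursion stops.
SUM(v) = 4 + 8 + 16 + 32 + 64 = 124.

124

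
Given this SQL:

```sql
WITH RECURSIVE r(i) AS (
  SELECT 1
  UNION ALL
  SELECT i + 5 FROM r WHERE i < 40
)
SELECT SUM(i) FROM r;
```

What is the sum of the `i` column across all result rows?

Base: i=1.
Iteration 1: 1 < 40 holds -> i = 1 + 5 = 6.
Iteration 2: 6 < 40 holds -> i = 6 + 5 = 11.
Iteration 3: 11 < 40 holds -> i = 11 + 5 = 16.
Iteration 4: 16 < 40 holds -> i = 16 + 5 = 21.
Iteration 5: 21 < 40 holds -> i = 21 + 5 = 26.
Iteration 6: 26 < 40 holds -> i = 26 + 5 = 31.
Iteration 7: 31 < 40 holds -> i = 31 + 5 = 36.
Iteration 8: 36 < 40 holds -> i = 36 + 5 = 41.
Iteration 9: 41 < 40 fails; recursion stops.
SUM(i) = 1 + 6 + 11 + 16 + 21 + 26 + 31 + 36 + 41 = 189.

189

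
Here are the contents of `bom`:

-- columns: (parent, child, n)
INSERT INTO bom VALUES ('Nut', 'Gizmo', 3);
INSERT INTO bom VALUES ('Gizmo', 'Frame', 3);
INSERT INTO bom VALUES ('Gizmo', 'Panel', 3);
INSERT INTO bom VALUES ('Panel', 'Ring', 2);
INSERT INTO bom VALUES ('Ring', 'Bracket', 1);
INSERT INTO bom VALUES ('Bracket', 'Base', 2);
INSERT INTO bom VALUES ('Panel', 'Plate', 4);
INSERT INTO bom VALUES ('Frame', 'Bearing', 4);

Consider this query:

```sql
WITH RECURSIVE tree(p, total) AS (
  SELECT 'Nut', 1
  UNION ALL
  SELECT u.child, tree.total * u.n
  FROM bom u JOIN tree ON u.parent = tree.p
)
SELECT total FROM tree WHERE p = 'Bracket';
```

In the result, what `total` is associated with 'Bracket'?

Base: (Nut, total=1).
Iteration 1: components of {Nut} -> Gizmo = 1*3 = 3.
Iteration 2: components of {Gizmo} -> Frame = 3*3 = 9, Panel = 3*3 = 9.
Iteration 3: components of {Frame,Panel} -> Bearing = 9*4 = 36, Plate = 9*4 = 36, Ring = 9*2 = 18.
Iteration 4: components of {Bearing,Plate,Ring} -> Bracket = 18*1 = 18.
Iteration 5: components of {Bracket} -> Base = 18*2 = 36.
Iteration 6: no further components; recursion stops.

18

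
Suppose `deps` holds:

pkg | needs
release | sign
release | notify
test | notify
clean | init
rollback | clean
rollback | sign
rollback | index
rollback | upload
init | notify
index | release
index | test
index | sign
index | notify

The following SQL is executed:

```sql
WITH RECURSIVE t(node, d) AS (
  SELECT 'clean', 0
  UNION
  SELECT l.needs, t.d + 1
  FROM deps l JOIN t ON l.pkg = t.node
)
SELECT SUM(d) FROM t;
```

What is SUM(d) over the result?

3

Base: (clean, d=0).
Iteration 1: edges from {clean} -> (init, d=1).
Iteration 2: edges from {init} -> (notify, d=2).
Iteration 3: no outgoing edges from {notify}; recursion stops.
SUM(d) = 0 + 1 + 2 = 3.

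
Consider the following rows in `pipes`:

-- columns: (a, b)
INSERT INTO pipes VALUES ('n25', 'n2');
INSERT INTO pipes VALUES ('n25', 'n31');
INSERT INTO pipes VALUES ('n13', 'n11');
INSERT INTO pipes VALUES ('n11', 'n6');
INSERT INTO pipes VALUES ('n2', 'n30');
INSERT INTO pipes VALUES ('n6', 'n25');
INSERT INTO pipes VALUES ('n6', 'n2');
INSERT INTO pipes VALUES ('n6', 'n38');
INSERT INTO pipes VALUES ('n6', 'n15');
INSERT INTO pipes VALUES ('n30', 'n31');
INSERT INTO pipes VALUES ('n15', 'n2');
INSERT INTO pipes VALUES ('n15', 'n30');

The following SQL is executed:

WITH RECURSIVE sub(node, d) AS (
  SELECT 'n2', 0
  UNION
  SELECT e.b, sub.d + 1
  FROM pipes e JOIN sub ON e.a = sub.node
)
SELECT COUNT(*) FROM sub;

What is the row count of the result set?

3

Base: (n2, d=0).
Iteration 1: edges from {n2} -> (n30, d=1).
Iteration 2: edges from {n30} -> (n31, d=2).
Iteration 3: no outgoing edges from {n31}; recursion stops.
Total rows emitted: 3.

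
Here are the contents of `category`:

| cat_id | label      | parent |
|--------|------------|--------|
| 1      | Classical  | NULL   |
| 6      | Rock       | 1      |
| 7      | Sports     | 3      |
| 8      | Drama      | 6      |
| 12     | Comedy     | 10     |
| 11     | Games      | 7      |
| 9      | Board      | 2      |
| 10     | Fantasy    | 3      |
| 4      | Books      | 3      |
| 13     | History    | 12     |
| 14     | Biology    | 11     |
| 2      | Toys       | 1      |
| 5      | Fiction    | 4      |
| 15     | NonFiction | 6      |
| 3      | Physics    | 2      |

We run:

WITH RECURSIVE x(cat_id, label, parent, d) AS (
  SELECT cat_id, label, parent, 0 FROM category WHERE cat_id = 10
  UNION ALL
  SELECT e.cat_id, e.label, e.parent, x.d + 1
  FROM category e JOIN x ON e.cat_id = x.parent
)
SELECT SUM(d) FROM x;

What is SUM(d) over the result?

6

Base: cat_id=10 (Fantasy), parent=3, d 0.
Iteration 1: join on cat_id=3 -> Physics (id 3, parent=2, d 1).
Iteration 2: join on cat_id=2 -> Toys (id 2, parent=1, d 2).
Iteration 3: join on cat_id=1 -> Classical (id 1, parent=NULL, d 3).
Iteration 4: parent is NULL; no match; recursion stops.
SUM(d) = 0 + 1 + 2 + 3 = 6.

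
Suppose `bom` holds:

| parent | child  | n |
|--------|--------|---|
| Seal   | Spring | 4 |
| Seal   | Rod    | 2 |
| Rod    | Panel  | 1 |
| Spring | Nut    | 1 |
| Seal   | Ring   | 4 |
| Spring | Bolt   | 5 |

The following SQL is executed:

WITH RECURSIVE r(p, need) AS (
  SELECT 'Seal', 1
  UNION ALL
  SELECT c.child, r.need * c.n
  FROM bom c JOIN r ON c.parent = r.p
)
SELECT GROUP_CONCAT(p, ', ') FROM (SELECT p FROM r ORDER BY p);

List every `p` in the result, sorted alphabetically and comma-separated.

Base: (Seal, need=1).
Iteration 1: components of {Seal} -> Ring = 1*4 = 4, Rod = 1*2 = 2, Spring = 1*4 = 4.
Iteration 2: components of {Ring,Rod,Spring} -> Bolt = 4*5 = 20, Nut = 4*1 = 4, Panel = 2*1 = 2.
Iteration 3: no further components; recursion stops.

Bolt, Nut, Panel, Ring, Rod, Seal, Spring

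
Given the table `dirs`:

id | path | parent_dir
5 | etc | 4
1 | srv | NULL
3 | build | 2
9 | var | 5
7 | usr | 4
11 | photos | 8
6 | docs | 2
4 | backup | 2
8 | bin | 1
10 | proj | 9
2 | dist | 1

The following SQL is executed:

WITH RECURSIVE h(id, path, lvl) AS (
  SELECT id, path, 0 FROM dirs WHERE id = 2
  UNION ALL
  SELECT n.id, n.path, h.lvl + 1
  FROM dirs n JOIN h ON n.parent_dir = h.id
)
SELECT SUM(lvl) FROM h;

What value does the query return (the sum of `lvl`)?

Base: id=2 (dist) at lvl 0.
Iteration 1: rows with parent_dir in {2} -> build (id 3, lvl 1), backup (id 4, lvl 1), docs (id 6, lvl 1).
Iteration 2: rows with parent_dir in {3,4,6} -> etc (id 5, lvl 2), usr (id 7, lvl 2).
Iteration 3: rows with parent_dir in {5,7} -> var (id 9, lvl 3).
Iteration 4: rows with parent_dir in {9} -> proj (id 10, lvl 4).
Iteration 5: no rows with parent_dir in {10}; recursion stops.
SUM(lvl) = 0 + 1 + 1 + 1 + 2 + 2 + 3 + 4 = 14.

14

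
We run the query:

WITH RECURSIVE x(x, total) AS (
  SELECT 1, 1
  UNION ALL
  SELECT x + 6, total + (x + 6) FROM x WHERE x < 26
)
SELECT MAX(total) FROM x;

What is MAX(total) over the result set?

96

Base: x=1, total=1.
Iteration 1: 1 < 26 holds -> x = 1 + 6 = 7, total = 1 + 7 = 8.
Iteration 2: 7 < 26 holds -> x = 7 + 6 = 13, total = 8 + 13 = 21.
Iteration 3: 13 < 26 holds -> x = 13 + 6 = 19, total = 21 + 19 = 40.
Iteration 4: 19 < 26 holds -> x = 19 + 6 = 25, total = 40 + 25 = 65.
Iteration 5: 25 < 26 holds -> x = 25 + 6 = 31, total = 65 + 31 = 96.
Iteration 6: 31 < 26 fails; recursion stops.
total values: 1, 8, 21, 40, 65, 96; the maximum is 96.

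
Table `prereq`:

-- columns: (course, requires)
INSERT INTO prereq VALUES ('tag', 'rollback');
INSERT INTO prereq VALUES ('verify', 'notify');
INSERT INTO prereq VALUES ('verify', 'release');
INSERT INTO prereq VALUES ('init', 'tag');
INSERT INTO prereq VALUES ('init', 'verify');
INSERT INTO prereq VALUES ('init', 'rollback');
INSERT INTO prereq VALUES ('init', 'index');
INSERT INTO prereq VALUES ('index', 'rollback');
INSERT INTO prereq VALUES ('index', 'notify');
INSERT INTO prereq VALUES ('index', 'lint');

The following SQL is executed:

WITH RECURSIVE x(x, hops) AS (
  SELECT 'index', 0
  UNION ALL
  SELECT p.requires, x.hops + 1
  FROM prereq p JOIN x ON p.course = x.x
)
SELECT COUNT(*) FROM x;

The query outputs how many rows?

4

Base: (index, hops=0).
Iteration 1: edges from {index} -> (lint, hops=1), (notify, hops=1), (rollback, hops=1).
Iteration 2: no outgoing edges from {lint,notify,rollback}; recursion stops.
Total rows emitted: 4.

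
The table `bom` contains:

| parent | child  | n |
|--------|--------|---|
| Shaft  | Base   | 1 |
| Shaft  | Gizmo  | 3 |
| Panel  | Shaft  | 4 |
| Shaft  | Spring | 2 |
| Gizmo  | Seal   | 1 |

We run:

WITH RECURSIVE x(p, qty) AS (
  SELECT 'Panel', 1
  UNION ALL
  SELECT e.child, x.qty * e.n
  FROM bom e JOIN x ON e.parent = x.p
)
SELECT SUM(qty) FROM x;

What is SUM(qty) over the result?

Base: (Panel, qty=1).
Iteration 1: components of {Panel} -> Shaft = 1*4 = 4.
Iteration 2: components of {Shaft} -> Base = 4*1 = 4, Gizmo = 4*3 = 12, Spring = 4*2 = 8.
Iteration 3: components of {Base,Gizmo,Spring} -> Seal = 12*1 = 12.
Iteration 4: no further components; recursion stops.
SUM(qty) = 1 + 4 + 4 + 12 + 8 + 12 = 41.

41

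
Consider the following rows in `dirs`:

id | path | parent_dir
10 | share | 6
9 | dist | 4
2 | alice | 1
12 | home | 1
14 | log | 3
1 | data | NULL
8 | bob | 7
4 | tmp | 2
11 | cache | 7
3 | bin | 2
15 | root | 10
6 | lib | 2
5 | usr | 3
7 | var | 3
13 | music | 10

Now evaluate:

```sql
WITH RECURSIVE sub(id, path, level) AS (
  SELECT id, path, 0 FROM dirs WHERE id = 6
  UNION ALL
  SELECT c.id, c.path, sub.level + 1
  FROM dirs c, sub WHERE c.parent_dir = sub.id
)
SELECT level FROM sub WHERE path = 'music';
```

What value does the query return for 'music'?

2

Base: id=6 (lib) at level 0.
Iteration 1: rows with parent_dir in {6} -> share (id 10, level 1).
Iteration 2: rows with parent_dir in {10} -> music (id 13, level 2), root (id 15, level 2).
Iteration 3: no rows with parent_dir in {13,15}; recursion stops.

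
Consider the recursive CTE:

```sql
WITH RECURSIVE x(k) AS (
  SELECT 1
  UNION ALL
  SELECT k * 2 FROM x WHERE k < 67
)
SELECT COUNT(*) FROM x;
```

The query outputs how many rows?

Base: k=1.
Iteration 1: 1 < 67 holds -> k = 1 * 2 = 2.
Iteration 2: 2 < 67 holds -> k = 2 * 2 = 4.
Iteration 3: 4 < 67 holds -> k = 4 * 2 = 8.
Iteration 4: 8 < 67 holds -> k = 8 * 2 = 16.
Iteration 5: 16 < 67 holds -> k = 16 * 2 = 32.
Iteration 6: 32 < 67 holds -> k = 32 * 2 = 64.
Iteration 7: 64 < 67 holds -> k = 64 * 2 = 128.
Iteration 8: 128 < 67 fails; recursion stops.
Total rows emitted: 8.

8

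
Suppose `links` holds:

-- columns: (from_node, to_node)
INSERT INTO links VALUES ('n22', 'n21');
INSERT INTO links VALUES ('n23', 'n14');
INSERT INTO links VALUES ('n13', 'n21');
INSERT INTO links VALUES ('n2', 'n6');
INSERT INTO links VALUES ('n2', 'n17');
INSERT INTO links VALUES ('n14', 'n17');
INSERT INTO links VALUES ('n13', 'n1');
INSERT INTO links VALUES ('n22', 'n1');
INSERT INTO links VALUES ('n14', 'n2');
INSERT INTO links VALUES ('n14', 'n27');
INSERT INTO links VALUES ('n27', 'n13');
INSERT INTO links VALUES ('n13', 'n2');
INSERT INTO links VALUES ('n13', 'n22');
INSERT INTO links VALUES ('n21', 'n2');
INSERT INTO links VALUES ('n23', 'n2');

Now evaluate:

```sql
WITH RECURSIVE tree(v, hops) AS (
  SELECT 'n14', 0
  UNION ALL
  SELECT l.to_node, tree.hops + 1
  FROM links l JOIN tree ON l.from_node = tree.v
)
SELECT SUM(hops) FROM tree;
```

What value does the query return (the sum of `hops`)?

68

Base: (n14, hops=0).
Iteration 1: edges from {n14} -> (n17, hops=1), (n2, hops=1), (n27, hops=1).
Iteration 2: edges from {n17,n2,n27} -> (n13, hops=2), (n17, hops=2), (n6, hops=2).
Iteration 3: edges from {n13,n17,n6} -> (n1, hops=3), (n2, hops=3), (n21, hops=3), (n22, hops=3).
Iteration 4: edges from {n1,n2,n21,n22} -> (n1, hops=4), (n17, hops=4), (n2, hops=4), (n21, hops=4), (n6, hops=4).
Iteration 5: edges from {n1,n17,n2,n21,n6} -> (n17, hops=5), (n2, hops=5), (n6, hops=5).
Iteration 6: edges from {n17,n2,n6} -> (n17, hops=6), (n6, hops=6).
Iteration 7: no outgoing edges from {n17,n6}; recursion stops.
SUM(hops) = 0 + 1 + 1 + 1 + 2 + 2 + 2 + 3 + 3 + 3 + 3 + 4 + 4 + 4 + ... (21 terms) = 68.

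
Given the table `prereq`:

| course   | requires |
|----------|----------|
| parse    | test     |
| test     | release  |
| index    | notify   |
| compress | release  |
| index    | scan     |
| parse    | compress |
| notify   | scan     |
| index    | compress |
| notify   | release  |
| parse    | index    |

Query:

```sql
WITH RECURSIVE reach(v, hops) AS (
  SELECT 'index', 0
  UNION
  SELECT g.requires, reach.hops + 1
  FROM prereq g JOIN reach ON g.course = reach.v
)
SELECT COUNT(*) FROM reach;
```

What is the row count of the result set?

6

Base: (index, hops=0).
Iteration 1: edges from {index} -> (compress, hops=1), (notify, hops=1), (scan, hops=1).
Iteration 2: edges from {compress,notify,scan} -> (release, hops=2), (scan, hops=2). [UNION drops 1 duplicate row(s)]
Iteration 3: no outgoing edges from {release,scan}; recursion stops.
Total rows emitted: 6.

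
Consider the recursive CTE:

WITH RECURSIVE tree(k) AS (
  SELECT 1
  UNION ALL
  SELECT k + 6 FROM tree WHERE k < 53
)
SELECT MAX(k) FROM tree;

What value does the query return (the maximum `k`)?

55

Base: k=1.
Iteration 1: 1 < 53 holds -> k = 1 + 6 = 7.
Iteration 2: 7 < 53 holds -> k = 7 + 6 = 13.
Iteration 3: 13 < 53 holds -> k = 13 + 6 = 19.
Iteration 4: 19 < 53 holds -> k = 19 + 6 = 25.
Iteration 5: 25 < 53 holds -> k = 25 + 6 = 31.
Iteration 6: 31 < 53 holds -> k = 31 + 6 = 37.
Iteration 7: 37 < 53 holds -> k = 37 + 6 = 43.
Iteration 8: 43 < 53 holds -> k = 43 + 6 = 49.
Iteration 9: 49 < 53 holds -> k = 49 + 6 = 55.
Iteration 10: 55 < 53 fails; recursion stops.
k values: 1, 7, 13, 19, 25, 31, 37, 43, 49, 55; the maximum is 55.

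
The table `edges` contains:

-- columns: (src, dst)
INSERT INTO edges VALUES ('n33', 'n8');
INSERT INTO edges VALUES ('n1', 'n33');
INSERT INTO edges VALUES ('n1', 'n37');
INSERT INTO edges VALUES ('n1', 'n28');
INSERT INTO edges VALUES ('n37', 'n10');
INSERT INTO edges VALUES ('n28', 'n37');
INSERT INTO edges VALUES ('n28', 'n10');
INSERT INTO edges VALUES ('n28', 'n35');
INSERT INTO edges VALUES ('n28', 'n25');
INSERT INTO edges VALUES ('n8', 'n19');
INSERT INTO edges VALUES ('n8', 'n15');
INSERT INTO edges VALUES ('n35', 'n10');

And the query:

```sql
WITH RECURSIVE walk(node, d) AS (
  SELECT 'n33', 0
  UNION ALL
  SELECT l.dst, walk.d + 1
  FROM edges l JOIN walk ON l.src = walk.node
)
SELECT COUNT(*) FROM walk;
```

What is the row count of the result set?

Base: (n33, d=0).
Iteration 1: edges from {n33} -> (n8, d=1).
Iteration 2: edges from {n8} -> (n15, d=2), (n19, d=2).
Iteration 3: no outgoing edges from {n15,n19}; recursion stops.
Total rows emitted: 4.

4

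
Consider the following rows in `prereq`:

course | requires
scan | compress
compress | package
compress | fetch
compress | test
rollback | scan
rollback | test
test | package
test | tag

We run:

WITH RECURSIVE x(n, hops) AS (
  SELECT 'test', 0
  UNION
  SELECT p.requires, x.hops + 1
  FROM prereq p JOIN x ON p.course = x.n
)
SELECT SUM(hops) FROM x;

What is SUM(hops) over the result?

2

Base: (test, hops=0).
Iteration 1: edges from {test} -> (package, hops=1), (tag, hops=1).
Iteration 2: no outgoing edges from {package,tag}; recursion stops.
SUM(hops) = 0 + 1 + 1 = 2.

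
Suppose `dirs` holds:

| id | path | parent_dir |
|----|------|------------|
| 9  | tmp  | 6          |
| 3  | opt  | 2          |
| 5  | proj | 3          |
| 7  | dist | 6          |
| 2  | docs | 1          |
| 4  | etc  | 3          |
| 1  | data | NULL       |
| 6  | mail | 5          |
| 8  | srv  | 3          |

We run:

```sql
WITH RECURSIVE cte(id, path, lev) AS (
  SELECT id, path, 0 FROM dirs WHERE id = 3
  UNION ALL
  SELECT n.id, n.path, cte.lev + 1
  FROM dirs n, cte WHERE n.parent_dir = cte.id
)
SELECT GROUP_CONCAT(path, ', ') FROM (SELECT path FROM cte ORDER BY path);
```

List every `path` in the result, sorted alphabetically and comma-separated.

Base: id=3 (opt) at lev 0.
Iteration 1: rows with parent_dir in {3} -> etc (id 4, lev 1), proj (id 5, lev 1), srv (id 8, lev 1).
Iteration 2: rows with parent_dir in {4,5,8} -> mail (id 6, lev 2).
Iteration 3: rows with parent_dir in {6} -> dist (id 7, lev 3), tmp (id 9, lev 3).
Iteration 4: no rows with parent_dir in {7,9}; recursion stops.

dist, etc, mail, opt, proj, srv, tmp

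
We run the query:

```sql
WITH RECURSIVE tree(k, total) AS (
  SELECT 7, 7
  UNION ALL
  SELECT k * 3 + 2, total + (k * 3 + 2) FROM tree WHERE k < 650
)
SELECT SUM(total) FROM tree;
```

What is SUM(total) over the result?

4323

Base: k=7, total=7.
Iteration 1: 7 < 650 holds -> k = 7 * 3 + 2 = 23, total = 7 + 23 = 30.
Iteration 2: 23 < 650 holds -> k = 23 * 3 + 2 = 71, total = 30 + 71 = 101.
Iteration 3: 71 < 650 holds -> k = 71 * 3 + 2 = 215, total = 101 + 215 = 316.
Iteration 4: 215 < 650 holds -> k = 215 * 3 + 2 = 647, total = 316 + 647 = 963.
Iteration 5: 647 < 650 holds -> k = 647 * 3 + 2 = 1943, total = 963 + 1943 = 2906.
Iteration 6: 1943 < 650 fails; recursion stops.
SUM(total) = 7 + 30 + 101 + 316 + 963 + 2906 = 4323.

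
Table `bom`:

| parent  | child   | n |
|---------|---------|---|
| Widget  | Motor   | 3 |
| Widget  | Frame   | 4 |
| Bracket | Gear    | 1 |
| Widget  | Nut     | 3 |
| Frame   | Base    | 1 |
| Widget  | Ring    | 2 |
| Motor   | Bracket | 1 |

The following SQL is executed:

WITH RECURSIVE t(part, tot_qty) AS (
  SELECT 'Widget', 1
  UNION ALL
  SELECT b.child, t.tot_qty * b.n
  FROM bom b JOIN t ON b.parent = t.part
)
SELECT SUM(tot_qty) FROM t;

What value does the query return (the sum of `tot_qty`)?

23

Base: (Widget, tot_qty=1).
Iteration 1: components of {Widget} -> Frame = 1*4 = 4, Motor = 1*3 = 3, Nut = 1*3 = 3, Ring = 1*2 = 2.
Iteration 2: components of {Frame,Motor,Nut,Ring} -> Base = 4*1 = 4, Bracket = 3*1 = 3.
Iteration 3: components of {Base,Bracket} -> Gear = 3*1 = 3.
Iteration 4: no further components; recursion stops.
SUM(tot_qty) = 1 + 2 + 3 + 4 + 3 + 3 + 4 + 3 = 23.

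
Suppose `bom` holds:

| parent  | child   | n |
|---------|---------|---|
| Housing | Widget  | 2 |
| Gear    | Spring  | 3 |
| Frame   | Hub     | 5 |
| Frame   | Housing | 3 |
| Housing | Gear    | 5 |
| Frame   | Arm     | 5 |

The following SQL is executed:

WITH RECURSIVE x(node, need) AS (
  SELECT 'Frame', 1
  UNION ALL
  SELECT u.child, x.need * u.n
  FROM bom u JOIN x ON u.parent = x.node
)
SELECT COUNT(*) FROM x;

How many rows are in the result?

7

Base: (Frame, need=1).
Iteration 1: components of {Frame} -> Arm = 1*5 = 5, Housing = 1*3 = 3, Hub = 1*5 = 5.
Iteration 2: components of {Arm,Housing,Hub} -> Gear = 3*5 = 15, Widget = 3*2 = 6.
Iteration 3: components of {Gear,Widget} -> Spring = 15*3 = 45.
Iteration 4: no further components; recursion stops.
Total rows emitted: 7.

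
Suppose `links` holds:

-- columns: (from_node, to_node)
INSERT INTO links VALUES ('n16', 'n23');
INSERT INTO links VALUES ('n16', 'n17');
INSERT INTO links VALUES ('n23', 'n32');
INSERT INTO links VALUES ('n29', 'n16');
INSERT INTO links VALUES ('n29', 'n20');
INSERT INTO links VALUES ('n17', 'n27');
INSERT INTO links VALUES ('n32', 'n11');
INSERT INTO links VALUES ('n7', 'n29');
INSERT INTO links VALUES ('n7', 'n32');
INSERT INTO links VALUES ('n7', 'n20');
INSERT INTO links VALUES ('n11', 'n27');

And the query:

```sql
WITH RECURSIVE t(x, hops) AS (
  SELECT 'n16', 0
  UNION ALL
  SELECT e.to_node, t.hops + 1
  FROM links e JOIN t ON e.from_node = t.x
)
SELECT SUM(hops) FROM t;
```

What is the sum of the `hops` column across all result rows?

13

Base: (n16, hops=0).
Iteration 1: edges from {n16} -> (n17, hops=1), (n23, hops=1).
Iteration 2: edges from {n17,n23} -> (n27, hops=2), (n32, hops=2).
Iteration 3: edges from {n27,n32} -> (n11, hops=3).
Iteration 4: edges from {n11} -> (n27, hops=4).
Iteration 5: no outgoing edges from {n27}; recursion stops.
SUM(hops) = 0 + 1 + 1 + 2 + 2 + 3 + 4 = 13.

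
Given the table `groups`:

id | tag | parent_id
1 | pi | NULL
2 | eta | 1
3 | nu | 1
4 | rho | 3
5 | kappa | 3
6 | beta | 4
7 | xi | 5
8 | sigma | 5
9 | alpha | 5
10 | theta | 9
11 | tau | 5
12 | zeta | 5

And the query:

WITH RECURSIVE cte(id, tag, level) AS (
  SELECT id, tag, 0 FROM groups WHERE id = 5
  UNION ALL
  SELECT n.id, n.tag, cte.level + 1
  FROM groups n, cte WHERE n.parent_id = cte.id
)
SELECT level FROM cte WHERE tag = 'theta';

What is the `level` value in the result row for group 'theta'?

2

Base: id=5 (kappa) at level 0.
Iteration 1: rows with parent_id in {5} -> xi (id 7, level 1), sigma (id 8, level 1), alpha (id 9, level 1), tau (id 11, level 1), zeta (id 12, level 1).
Iteration 2: rows with parent_id in {7,8,9,11,12} -> theta (id 10, level 2).
Iteration 3: no rows with parent_id in {10}; recursion stops.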